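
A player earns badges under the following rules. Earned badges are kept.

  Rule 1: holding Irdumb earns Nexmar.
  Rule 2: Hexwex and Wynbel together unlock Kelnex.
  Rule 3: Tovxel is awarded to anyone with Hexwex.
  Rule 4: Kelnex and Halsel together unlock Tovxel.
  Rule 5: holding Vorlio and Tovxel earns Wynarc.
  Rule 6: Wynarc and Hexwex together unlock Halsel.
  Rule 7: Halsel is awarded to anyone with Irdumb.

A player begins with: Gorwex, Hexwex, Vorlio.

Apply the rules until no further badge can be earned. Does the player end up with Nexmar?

Nexmar would need Irdumb (Rule 1), but Irdumb is never earned.

No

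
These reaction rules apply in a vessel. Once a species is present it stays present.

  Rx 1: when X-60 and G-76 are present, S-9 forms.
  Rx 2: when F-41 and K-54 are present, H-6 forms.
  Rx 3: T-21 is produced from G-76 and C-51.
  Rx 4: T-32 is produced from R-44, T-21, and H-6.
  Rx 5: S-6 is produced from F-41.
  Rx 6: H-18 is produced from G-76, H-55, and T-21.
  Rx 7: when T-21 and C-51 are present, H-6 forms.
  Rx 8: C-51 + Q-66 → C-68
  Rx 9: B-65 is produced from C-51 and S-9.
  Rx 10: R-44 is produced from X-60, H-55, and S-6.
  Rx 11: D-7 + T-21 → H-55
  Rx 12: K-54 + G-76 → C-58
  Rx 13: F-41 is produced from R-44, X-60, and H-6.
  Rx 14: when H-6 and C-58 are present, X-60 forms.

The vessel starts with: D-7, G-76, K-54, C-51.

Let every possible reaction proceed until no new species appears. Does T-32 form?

No

T-32 would need R-44, T-21, and H-6 (Rx 4), but R-44 never forms.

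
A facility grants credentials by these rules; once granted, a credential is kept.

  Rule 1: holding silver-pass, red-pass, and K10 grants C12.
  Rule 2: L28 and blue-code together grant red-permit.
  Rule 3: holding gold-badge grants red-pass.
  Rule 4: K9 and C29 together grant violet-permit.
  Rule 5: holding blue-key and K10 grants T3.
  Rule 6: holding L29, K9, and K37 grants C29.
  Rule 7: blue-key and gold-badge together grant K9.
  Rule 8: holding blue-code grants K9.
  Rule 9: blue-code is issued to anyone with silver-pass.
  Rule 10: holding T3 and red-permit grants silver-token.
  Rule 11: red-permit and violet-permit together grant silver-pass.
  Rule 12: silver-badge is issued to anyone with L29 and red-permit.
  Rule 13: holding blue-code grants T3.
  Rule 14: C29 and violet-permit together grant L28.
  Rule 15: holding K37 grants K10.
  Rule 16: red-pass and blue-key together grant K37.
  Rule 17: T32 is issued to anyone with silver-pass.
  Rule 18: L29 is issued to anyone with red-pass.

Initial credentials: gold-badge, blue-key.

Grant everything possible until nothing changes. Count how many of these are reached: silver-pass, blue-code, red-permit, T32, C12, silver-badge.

0

silver-pass would need red-permit and violet-permit (Rule 11), but red-permit is never granted.
blue-code would need silver-pass (Rule 9), but silver-pass is never granted.
red-permit would need L28 and blue-code (Rule 2), but blue-code is never granted.
T32 would need silver-pass (Rule 17), but silver-pass is never granted.
C12 would need silver-pass, red-pass, and K10 (Rule 1), but silver-pass is never granted.
silver-badge would need L29 and red-permit (Rule 12), but red-permit is never granted.
None of the 6 are reached.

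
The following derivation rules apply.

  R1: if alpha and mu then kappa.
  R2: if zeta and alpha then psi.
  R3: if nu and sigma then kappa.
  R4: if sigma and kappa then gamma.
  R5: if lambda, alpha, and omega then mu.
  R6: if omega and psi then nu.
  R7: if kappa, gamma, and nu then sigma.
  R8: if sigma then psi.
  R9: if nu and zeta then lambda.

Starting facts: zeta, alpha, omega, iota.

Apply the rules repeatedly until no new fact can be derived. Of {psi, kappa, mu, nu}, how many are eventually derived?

4

zeta and alpha hold, so psi follows (R2).
From omega and psi, R6 gives nu.
nu and zeta hold, so lambda follows (R9).
From lambda, alpha, and omega, R5 gives mu.
alpha and mu hold, so kappa follows (R1).
psi: reached.
kappa: reached.
mu: reached.
nu: reached.
All 4 are reached.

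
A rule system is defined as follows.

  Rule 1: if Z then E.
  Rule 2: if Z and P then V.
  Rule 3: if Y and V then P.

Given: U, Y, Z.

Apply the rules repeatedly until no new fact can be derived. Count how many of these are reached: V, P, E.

1

Z holds, so E follows (Rule 1).
V would need Z and P (Rule 2), but P is never established.
P would need Y and V (Rule 3), but V is never established.
E: reached.
Reached: E — 1 of the 3.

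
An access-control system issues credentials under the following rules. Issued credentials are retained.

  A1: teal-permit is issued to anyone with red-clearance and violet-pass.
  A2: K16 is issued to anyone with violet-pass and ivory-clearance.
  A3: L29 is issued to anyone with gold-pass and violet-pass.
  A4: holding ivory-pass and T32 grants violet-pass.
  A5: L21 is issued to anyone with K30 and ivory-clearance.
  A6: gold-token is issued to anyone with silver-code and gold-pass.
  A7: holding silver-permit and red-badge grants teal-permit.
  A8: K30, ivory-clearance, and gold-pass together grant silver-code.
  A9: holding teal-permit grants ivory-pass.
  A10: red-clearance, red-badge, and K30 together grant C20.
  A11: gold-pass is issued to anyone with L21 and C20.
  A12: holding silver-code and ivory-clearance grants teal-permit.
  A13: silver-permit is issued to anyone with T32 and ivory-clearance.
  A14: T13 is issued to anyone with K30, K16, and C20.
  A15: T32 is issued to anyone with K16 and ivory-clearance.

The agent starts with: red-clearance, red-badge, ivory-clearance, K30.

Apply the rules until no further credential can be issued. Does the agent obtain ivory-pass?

Holding K30 and ivory-clearance grants L21 (A5).
Holding red-clearance, red-badge, and K30 grants C20 (A10).
Holding L21 and C20 grants gold-pass (A11).
Holding K30, ivory-clearance, and gold-pass grants silver-code (A8).
Holding silver-code and ivory-clearance grants teal-permit (A12).
Holding teal-permit grants ivory-pass (A9).

Yes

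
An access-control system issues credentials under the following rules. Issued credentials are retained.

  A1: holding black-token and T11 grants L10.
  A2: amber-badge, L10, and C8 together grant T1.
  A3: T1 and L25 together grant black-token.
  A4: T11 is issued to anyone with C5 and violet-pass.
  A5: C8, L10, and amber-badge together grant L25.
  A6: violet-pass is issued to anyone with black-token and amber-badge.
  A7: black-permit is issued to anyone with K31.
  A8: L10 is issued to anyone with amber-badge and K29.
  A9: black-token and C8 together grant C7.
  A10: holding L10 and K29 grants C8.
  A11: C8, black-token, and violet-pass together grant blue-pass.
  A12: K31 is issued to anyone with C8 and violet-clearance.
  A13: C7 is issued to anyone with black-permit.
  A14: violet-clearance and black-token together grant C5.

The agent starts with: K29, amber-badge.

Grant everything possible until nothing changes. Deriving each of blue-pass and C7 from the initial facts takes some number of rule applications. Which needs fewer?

C7: Holding amber-badge and K29 grants L10 (A8). Holding L10 and K29 grants C8 (A10). Holding C8, L10, and amber-badge grants L25 (A5). Holding amber-badge, L10, and C8 grants T1 (A2). Holding T1 and L25 grants black-token (A3). Holding black-token and C8 grants C7 (A9). [6 rule applications]
blue-pass: Holding amber-badge and K29 grants L10 (A8). Holding L10 and K29 grants C8 (A10). Holding C8, L10, and amber-badge grants L25 (A5). Holding amber-badge, L10, and C8 grants T1 (A2). Holding T1 and L25 grants black-token (A3). Holding black-token and amber-badge grants violet-pass (A6). Holding C8, black-token, and violet-pass grants blue-pass (A11). [7 rule applications]
C7 needs fewer.

C7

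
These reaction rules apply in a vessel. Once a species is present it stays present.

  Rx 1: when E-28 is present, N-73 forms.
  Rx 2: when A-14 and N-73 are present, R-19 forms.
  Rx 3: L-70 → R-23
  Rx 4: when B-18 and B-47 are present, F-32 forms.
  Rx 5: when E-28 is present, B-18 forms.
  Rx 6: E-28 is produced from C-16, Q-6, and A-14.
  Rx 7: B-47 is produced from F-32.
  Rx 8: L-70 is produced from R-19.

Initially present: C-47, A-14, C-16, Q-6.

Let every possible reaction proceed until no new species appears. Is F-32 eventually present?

F-32 would need B-18 and B-47 (Rx 4), but B-47 never forms.

No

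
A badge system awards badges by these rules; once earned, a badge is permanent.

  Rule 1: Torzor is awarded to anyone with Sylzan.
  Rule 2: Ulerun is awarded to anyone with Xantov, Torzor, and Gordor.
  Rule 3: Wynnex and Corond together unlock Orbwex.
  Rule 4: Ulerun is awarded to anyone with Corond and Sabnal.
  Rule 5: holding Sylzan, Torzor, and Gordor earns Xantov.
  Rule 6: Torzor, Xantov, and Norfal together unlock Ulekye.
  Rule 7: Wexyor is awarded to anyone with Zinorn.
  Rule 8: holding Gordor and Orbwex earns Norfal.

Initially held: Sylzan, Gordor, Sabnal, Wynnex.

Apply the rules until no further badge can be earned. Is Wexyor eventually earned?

Wexyor would need Zinorn (Rule 7), but Zinorn is never earned.

No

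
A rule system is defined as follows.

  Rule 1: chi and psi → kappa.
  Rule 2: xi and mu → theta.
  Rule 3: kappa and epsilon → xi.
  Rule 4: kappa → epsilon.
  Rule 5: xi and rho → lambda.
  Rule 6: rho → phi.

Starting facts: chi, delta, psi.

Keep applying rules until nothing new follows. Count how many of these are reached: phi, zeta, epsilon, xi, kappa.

3

chi and psi hold, so kappa follows (Rule 1).
kappa holds, so epsilon follows (Rule 4).
kappa and epsilon hold, so xi follows (Rule 3).
phi would need rho (Rule 6), but rho is never established.
No rule produces zeta, and it is not given.
epsilon: reached.
xi: reached.
kappa: reached.
Reached: epsilon, xi, and kappa — 3 of the 5.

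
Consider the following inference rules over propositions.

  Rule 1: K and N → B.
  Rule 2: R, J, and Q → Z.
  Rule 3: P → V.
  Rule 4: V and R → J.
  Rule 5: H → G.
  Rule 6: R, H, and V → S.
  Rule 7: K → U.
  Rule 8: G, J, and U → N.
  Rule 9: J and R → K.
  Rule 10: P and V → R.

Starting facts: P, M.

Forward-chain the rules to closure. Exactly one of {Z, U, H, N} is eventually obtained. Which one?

From P, Rule 3 gives V.
P and V hold, so R follows (Rule 10).
From V and R, Rule 4 gives J.
J and R hold, so K follows (Rule 9).
K holds, so U follows (Rule 7).
No rule produces H, and it is not given. N would need G, J, and U (Rule 8), but G is never established. Z would need R, J, and Q (Rule 2), but Q is never established.

U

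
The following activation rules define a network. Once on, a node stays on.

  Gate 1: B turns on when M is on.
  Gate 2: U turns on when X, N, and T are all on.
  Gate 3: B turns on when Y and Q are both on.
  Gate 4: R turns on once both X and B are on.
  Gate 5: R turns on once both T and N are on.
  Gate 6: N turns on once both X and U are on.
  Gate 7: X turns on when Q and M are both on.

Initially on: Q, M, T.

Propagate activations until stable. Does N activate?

N would need X and U (Gate 6), but U never turns on.

No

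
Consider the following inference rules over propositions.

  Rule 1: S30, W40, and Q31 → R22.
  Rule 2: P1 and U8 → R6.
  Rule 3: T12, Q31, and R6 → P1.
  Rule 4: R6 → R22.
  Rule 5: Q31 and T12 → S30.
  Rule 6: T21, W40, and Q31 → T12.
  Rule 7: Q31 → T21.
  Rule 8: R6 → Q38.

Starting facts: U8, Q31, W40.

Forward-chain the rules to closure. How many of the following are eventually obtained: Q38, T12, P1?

1

From Q31, Rule 7 gives T21.
T21, W40, and Q31 hold, so T12 follows (Rule 6).
Q38 would need R6 (Rule 8), but R6 is never established.
T12: reached.
P1 would need T12, Q31, and R6 (Rule 3), but R6 is never established.
Reached: T12 — 1 of the 3.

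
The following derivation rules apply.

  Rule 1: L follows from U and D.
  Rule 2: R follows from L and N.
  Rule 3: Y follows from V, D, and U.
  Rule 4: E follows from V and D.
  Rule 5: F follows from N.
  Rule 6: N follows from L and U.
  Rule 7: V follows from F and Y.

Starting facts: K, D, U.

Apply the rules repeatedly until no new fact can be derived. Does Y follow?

Y would need V, D, and U (Rule 3), but V is never established.

No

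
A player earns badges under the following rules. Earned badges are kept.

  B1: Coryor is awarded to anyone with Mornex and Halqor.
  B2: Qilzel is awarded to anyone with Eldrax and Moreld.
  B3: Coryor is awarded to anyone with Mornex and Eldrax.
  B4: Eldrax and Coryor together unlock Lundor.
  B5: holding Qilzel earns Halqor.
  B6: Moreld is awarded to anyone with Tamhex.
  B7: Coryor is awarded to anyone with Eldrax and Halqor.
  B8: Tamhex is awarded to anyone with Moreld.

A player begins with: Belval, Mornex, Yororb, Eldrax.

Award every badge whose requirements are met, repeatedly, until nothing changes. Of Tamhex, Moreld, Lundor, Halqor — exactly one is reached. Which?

With Mornex and Eldrax, Coryor is earned (B3).
With Eldrax and Coryor, Lundor is earned (B4).
Moreld would need Tamhex (B6), but Tamhex is never earned. Tamhex would need Moreld (B8), but Moreld is never earned. Halqor would need Qilzel (B5), but Qilzel is never earned.

Lundor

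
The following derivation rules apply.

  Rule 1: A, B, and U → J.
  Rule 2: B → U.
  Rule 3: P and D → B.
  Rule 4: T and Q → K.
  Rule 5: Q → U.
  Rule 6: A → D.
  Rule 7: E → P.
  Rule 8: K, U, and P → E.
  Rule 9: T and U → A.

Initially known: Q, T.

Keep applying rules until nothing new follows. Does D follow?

Q holds, so U follows (Rule 5).
From T and U, Rule 9 gives A.
A holds, so D follows (Rule 6).

Yes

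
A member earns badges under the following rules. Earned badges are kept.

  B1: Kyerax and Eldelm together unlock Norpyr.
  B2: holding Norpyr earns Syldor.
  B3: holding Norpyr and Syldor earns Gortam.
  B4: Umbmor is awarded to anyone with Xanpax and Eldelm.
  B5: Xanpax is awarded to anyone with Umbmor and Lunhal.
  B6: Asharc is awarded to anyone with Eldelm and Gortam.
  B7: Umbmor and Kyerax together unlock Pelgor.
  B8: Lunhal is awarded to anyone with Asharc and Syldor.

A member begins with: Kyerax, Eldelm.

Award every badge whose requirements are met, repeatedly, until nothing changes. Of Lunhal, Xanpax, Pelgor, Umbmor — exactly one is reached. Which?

Lunhal

With Kyerax and Eldelm, Norpyr is earned (B1).
With Norpyr, Syldor is earned (B2).
With Norpyr and Syldor, Gortam is earned (B3).
With Eldelm and Gortam, Asharc is earned (B6).
With Asharc and Syldor, Lunhal is earned (B8).
Xanpax would need Umbmor and Lunhal (B5), but Umbmor is never earned. Pelgor would need Umbmor and Kyerax (B7), but Umbmor is never earned. Umbmor would need Xanpax and Eldelm (B4), but Xanpax is never earned.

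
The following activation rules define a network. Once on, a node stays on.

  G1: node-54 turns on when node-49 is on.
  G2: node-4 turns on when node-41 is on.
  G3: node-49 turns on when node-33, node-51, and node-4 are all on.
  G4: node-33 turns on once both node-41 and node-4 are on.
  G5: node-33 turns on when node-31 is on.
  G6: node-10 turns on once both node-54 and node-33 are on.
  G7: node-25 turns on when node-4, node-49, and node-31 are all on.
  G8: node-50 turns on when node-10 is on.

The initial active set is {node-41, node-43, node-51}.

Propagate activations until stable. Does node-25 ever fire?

node-25 would need node-4, node-49, and node-31 (G7), but node-31 never turns on.

No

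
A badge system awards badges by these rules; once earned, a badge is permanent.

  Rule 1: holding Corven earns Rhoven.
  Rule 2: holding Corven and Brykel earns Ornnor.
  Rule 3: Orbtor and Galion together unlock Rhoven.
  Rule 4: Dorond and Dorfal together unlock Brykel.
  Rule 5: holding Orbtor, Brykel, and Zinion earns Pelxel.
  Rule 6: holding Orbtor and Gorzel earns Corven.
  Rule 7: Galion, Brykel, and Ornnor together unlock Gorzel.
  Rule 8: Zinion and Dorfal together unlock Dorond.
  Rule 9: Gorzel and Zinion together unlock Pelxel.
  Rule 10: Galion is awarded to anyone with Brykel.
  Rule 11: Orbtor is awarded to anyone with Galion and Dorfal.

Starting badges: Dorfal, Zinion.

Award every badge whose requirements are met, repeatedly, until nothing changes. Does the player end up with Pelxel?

With Zinion and Dorfal, Dorond is earned (Rule 8).
With Dorond and Dorfal, Brykel is earned (Rule 4).
With Brykel, Galion is earned (Rule 10).
With Galion and Dorfal, Orbtor is earned (Rule 11).
With Orbtor, Brykel, and Zinion, Pelxel is earned (Rule 5).

Yes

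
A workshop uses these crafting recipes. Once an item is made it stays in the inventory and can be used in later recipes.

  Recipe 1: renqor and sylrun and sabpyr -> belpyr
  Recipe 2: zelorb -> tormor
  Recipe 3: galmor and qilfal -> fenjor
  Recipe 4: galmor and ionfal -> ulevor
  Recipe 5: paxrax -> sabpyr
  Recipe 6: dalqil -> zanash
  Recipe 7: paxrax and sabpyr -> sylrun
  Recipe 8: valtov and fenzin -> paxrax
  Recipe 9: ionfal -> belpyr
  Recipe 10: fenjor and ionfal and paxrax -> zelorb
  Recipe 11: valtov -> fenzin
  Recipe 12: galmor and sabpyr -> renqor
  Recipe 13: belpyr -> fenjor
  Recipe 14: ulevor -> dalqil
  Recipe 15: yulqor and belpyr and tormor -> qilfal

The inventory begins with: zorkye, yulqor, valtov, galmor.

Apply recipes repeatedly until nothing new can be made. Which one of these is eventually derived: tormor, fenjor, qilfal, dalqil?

Using Recipe 11, valtov makes fenzin.
Using Recipe 8, valtov and fenzin make paxrax.
paxrax -> sabpyr (Recipe 5).
paxrax and sabpyr -> sylrun (Recipe 7).
galmor and sabpyr -> renqor (Recipe 12).
Using Recipe 1, renqor, sylrun, and sabpyr make belpyr.
belpyr -> fenjor (Recipe 13).
qilfal would need yulqor, belpyr, and tormor (Recipe 15), but tormor is never obtained. dalqil would need ulevor (Recipe 14), but ulevor is never obtained. tormor would need zelorb (Recipe 2), but zelorb is never obtained.

fenjor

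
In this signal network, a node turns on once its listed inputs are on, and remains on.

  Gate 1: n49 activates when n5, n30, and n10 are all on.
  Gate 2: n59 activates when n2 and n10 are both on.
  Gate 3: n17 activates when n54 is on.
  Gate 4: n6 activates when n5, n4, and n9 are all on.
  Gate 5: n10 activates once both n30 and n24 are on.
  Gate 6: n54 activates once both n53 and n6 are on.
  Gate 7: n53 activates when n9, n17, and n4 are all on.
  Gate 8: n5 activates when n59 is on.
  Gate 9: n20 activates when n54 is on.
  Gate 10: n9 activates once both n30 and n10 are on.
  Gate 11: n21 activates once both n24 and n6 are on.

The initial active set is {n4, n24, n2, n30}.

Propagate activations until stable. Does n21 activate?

Yes

n30 and n24 are on, so n10 activates (Gate 5).
n2 and n10 are on, so n59 activates (Gate 2).
n30 and n10 are on, so n9 activates (Gate 10).
n59 is on, so n5 activates (Gate 8).
Gate 4: n5, n4, and n9 on → n6 on.
n24 and n6 are on, so n21 activates (Gate 11).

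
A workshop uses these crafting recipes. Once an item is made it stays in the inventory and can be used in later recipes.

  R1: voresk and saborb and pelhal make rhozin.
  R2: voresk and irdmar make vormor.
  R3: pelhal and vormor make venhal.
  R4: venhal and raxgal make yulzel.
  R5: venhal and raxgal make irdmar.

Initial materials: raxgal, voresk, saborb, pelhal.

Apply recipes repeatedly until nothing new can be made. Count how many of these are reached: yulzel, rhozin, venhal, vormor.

Using R1, voresk, saborb, and pelhal make rhozin.
yulzel would need venhal and raxgal (R4), but venhal is never obtained.
rhozin: reached.
venhal would need pelhal and vormor (R3), but vormor is never obtained.
vormor would need voresk and irdmar (R2), but irdmar is never obtained.
Reached: rhozin — 1 of the 4.

1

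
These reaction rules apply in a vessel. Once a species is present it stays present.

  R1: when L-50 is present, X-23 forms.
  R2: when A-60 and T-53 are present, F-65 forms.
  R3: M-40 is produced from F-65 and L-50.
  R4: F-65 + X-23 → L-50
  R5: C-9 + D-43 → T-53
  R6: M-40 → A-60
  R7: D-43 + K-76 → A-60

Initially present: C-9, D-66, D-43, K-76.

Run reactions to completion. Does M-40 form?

No

M-40 would need F-65 and L-50 (R3), but L-50 never forms.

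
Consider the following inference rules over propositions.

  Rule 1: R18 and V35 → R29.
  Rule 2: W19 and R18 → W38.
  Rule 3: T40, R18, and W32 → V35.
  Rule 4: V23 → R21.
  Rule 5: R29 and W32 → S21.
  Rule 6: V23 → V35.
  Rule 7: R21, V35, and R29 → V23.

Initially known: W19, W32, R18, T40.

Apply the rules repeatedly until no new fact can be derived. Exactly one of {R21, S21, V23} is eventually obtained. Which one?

S21

T40, R18, and W32 hold, so V35 follows (Rule 3).
R18 and V35 hold, so R29 follows (Rule 1).
R29 and W32 hold, so S21 follows (Rule 5).
R21 would need V23 (Rule 4), but V23 is never established. V23 would need R21, V35, and R29 (Rule 7), but R21 is never established.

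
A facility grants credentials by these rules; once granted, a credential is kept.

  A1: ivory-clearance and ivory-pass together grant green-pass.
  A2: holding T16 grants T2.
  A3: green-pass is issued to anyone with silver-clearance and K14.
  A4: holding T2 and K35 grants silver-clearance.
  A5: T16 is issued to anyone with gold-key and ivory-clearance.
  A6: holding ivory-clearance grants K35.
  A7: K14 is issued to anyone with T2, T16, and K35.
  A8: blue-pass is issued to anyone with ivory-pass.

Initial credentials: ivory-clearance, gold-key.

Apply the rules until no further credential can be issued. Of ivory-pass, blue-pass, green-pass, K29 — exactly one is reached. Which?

Holding gold-key and ivory-clearance grants T16 (A5).
Holding ivory-clearance grants K35 (A6).
Holding T16 grants T2 (A2).
Holding T2 and K35 grants silver-clearance (A4).
Holding T2, T16, and K35 grants K14 (A7).
Holding silver-clearance and K14 grants green-pass (A3).
blue-pass would need ivory-pass (A8), but ivory-pass is never granted. No rule produces ivory-pass, and it is not given. No rule produces K29, and it is not given.

green-pass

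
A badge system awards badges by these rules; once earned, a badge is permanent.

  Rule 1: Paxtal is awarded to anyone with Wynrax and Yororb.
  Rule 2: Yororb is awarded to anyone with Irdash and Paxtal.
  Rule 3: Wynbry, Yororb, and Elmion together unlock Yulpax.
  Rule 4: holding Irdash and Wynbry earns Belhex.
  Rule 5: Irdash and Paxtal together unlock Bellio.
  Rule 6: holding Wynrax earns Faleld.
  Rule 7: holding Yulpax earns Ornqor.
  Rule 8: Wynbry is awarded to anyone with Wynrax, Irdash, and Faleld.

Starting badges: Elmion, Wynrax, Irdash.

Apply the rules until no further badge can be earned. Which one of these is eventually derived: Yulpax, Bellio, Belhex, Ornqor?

With Wynrax, Faleld is earned (Rule 6).
With Wynrax, Irdash, and Faleld, Wynbry is earned (Rule 8).
With Irdash and Wynbry, Belhex is earned (Rule 4).
Yulpax would need Wynbry, Yororb, and Elmion (Rule 3), but Yororb is never earned. Ornqor would need Yulpax (Rule 7), but Yulpax is never earned. Bellio would need Irdash and Paxtal (Rule 5), but Paxtal is never earned.

Belhex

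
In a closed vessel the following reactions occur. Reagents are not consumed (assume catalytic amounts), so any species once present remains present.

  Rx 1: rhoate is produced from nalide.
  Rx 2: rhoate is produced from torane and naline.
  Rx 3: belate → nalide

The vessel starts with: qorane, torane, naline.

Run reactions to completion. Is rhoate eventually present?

Yes

torane and naline present → rhoate forms (Rx 2).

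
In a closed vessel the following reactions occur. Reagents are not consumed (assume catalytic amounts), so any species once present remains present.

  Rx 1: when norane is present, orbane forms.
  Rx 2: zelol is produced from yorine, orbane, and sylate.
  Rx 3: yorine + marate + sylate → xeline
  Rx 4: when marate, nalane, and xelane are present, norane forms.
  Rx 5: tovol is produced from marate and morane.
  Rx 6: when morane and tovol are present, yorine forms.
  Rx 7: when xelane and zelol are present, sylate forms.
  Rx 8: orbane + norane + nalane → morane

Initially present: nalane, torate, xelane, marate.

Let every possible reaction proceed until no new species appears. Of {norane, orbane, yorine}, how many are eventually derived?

marate, nalane, and xelane present → norane forms (Rx 4).
norane present → orbane forms (Rx 1).
orbane, norane, and nalane present → morane forms (Rx 8).
marate and morane present → tovol forms (Rx 5).
morane and tovol present → yorine forms (Rx 6).
norane: reached.
orbane: reached.
yorine: reached.
All 3 are reached.

3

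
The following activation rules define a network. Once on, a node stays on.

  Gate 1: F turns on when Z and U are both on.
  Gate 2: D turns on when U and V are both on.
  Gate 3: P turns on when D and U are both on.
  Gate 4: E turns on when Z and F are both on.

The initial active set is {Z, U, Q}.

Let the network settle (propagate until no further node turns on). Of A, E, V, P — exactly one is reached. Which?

E

Z and U are on, so F turns on (Gate 1).
Z and F are on, so E turns on (Gate 4).
No rule produces A, and it is not given. P would need D and U (Gate 3), but D never turns on. No rule produces V, and it is not given.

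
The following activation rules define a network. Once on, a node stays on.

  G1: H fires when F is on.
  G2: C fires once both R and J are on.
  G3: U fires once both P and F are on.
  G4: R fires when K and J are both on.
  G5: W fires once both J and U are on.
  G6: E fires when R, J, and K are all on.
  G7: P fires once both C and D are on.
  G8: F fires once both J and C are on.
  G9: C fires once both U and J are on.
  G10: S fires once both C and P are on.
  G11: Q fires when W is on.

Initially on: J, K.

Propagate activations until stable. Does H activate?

G4: K and J on → R on.
G2: R and J on → C on.
G8: J and C on → F on.
G1: F on → H on.

Yes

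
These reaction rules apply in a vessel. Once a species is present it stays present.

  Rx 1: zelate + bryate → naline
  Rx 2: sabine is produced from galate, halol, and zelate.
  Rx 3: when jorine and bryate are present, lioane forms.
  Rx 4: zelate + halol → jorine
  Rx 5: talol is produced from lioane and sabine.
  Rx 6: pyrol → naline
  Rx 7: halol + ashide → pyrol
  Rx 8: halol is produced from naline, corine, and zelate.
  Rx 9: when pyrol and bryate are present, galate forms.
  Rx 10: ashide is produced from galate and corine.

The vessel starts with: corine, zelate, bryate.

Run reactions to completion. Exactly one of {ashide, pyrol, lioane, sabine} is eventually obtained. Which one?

lioane

zelate and bryate present → naline forms (Rx 1).
naline, corine, and zelate present → halol forms (Rx 8).
zelate and halol present → jorine forms (Rx 4).
jorine and bryate present → lioane forms (Rx 3).
ashide would need galate and corine (Rx 10), but galate never forms. pyrol would need halol and ashide (Rx 7), but ashide never forms. sabine would need galate, halol, and zelate (Rx 2), but galate never forms.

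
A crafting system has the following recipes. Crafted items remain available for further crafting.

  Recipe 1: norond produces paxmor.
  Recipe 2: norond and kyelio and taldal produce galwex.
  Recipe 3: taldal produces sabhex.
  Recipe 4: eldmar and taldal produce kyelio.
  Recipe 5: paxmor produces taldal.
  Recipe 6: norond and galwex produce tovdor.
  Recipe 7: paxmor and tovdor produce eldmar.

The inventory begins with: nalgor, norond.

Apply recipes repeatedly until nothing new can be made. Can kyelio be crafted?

No

kyelio would need eldmar and taldal (Recipe 4), but eldmar is never obtained.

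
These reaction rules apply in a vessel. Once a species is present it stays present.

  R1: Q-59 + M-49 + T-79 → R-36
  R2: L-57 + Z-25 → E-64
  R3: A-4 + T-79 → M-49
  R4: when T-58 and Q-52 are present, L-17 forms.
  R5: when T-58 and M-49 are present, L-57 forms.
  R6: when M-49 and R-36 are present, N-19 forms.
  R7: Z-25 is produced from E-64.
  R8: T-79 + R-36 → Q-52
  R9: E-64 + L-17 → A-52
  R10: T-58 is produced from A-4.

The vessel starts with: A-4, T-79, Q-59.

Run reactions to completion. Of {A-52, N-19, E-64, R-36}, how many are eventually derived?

A-4 and T-79 present → M-49 forms (R3).
Q-59, M-49, and T-79 present → R-36 forms (R1).
M-49 and R-36 present → N-19 forms (R6).
A-52 would need E-64 and L-17 (R9), but E-64 never forms.
N-19: reached.
E-64 would need L-57 and Z-25 (R2), but Z-25 never forms.
R-36: reached.
Reached: N-19 and R-36 — 2 of the 4.

2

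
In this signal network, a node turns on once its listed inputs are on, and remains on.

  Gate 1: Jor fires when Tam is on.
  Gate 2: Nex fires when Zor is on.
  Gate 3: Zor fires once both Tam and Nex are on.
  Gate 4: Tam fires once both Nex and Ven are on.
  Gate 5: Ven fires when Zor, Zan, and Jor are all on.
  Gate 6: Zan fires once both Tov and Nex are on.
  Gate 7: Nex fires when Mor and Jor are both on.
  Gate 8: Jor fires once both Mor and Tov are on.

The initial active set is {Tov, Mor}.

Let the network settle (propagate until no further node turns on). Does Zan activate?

Gate 8: Mor and Tov on → Jor on.
Mor and Jor are on, so Nex fires (Gate 7).
Gate 6: Tov and Nex on → Zan on.

Yes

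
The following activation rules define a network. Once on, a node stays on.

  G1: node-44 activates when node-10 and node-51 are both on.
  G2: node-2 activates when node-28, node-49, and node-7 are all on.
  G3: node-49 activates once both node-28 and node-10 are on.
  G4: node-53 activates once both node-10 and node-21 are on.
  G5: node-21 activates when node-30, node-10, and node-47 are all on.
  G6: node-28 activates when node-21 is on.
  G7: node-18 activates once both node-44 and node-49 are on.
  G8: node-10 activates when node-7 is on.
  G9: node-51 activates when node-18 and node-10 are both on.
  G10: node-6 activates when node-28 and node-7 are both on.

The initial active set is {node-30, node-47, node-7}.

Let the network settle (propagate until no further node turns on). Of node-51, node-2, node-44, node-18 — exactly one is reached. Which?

node-7 is on, so node-10 activates (G8).
G5: node-30, node-10, and node-47 on → node-21 on.
node-21 is on, so node-28 activates (G6).
G3: node-28 and node-10 on → node-49 on.
node-28, node-49, and node-7 are on, so node-2 activates (G2).
node-18 would need node-44 and node-49 (G7), but node-44 never turns on. node-51 would need node-18 and node-10 (G9), but node-18 never turns on. node-44 would need node-10 and node-51 (G1), but node-51 never turns on.

node-2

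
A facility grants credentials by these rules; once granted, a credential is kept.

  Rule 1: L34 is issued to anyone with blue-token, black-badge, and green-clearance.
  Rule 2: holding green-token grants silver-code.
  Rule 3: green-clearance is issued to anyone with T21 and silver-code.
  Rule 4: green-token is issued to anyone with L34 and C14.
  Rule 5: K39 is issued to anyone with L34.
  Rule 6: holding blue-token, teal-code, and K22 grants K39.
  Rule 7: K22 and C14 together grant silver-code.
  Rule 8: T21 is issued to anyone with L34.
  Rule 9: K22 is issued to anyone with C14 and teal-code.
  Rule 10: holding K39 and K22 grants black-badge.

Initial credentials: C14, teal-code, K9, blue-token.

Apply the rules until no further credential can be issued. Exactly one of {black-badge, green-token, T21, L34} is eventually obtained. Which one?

black-badge

Holding C14 and teal-code grants K22 (Rule 9).
Holding blue-token, teal-code, and K22 grants K39 (Rule 6).
Holding K39 and K22 grants black-badge (Rule 10).
T21 would need L34 (Rule 8), but L34 is never granted. L34 would need blue-token, black-badge, and green-clearance (Rule 1), but green-clearance is never granted. green-token would need L34 and C14 (Rule 4), but L34 is never granted.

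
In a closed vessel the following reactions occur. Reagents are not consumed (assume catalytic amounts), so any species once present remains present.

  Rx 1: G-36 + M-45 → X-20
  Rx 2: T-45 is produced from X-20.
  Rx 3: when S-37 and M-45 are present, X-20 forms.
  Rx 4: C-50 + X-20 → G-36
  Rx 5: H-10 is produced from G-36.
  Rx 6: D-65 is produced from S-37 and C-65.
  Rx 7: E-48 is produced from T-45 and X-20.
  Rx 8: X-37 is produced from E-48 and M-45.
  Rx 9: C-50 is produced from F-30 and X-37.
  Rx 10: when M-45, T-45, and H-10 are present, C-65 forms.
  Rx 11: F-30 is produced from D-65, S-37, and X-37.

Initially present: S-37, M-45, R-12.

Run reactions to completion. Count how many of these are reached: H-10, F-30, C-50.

H-10 would need G-36 (Rx 5), but G-36 never forms.
F-30 would need D-65, S-37, and X-37 (Rx 11), but D-65 never forms.
C-50 would need F-30 and X-37 (Rx 9), but F-30 never forms.
None of the 3 are reached.

0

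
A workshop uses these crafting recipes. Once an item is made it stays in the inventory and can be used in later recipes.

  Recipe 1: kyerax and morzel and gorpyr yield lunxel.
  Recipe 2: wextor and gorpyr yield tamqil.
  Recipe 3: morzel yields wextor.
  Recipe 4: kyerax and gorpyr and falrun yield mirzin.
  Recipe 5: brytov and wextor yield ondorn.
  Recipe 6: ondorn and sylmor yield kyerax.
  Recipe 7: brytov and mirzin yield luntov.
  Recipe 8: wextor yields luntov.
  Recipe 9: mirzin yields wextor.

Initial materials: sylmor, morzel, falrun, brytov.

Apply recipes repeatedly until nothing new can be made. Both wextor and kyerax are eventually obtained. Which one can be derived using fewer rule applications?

wextor

wextor: morzel → wextor (Recipe 3). [1 rule application]
kyerax: Using Recipe 3, morzel makes wextor. brytov and wextor → ondorn (Recipe 5). Using Recipe 6, ondorn and sylmor make kyerax. [3 rule applications]
wextor needs fewer.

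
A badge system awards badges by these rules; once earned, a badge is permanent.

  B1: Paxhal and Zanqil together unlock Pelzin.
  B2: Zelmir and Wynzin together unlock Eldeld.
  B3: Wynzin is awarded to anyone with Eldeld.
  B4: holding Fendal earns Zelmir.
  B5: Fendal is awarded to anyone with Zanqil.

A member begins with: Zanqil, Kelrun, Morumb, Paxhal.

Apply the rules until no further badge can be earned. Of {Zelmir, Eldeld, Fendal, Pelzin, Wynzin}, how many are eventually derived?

With Zanqil, Fendal is earned (B5).
With Paxhal and Zanqil, Pelzin is earned (B1).
With Fendal, Zelmir is earned (B4).
Zelmir: reached.
Eldeld would need Zelmir and Wynzin (B2), but Wynzin is never earned.
Fendal: reached.
Pelzin: reached.
Wynzin would need Eldeld (B3), but Eldeld is never earned.
Reached: Zelmir, Fendal, and Pelzin — 3 of the 5.

3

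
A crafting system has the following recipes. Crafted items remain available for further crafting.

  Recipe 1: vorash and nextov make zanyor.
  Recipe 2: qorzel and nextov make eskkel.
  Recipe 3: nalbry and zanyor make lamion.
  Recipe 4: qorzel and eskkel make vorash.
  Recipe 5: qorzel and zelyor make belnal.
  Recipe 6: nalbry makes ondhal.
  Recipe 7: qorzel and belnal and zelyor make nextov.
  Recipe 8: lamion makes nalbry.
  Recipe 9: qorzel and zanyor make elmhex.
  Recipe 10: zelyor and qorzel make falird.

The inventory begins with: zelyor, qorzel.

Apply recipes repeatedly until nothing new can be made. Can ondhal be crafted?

ondhal would need nalbry (Recipe 6), but nalbry is never obtained.

No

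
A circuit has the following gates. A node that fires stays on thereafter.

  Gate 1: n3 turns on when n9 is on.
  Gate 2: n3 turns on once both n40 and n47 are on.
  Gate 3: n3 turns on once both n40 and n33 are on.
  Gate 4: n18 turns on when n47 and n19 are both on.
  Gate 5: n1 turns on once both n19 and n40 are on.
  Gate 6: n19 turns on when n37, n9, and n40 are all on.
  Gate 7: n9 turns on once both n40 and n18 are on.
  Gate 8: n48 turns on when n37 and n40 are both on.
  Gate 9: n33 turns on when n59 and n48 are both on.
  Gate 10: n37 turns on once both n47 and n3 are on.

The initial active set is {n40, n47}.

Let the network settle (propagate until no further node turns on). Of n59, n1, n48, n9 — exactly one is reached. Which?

n40 and n47 are on, so n3 turns on (Gate 2).
n47 and n3 are on, so n37 turns on (Gate 10).
Gate 8: n37 and n40 on → n48 on.
n9 would need n40 and n18 (Gate 7), but n18 never turns on. No rule produces n59, and it is not given. n1 would need n19 and n40 (Gate 5), but n19 never turns on.

n48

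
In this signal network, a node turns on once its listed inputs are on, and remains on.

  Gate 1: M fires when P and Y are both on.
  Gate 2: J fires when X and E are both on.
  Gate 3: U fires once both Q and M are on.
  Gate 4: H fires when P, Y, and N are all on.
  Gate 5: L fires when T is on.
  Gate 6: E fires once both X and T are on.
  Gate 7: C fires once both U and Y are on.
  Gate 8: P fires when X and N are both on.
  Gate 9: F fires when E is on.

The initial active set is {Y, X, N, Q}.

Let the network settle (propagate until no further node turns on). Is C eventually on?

Yes

X and N are on, so P fires (Gate 8).
P and Y are on, so M fires (Gate 1).
Q and M are on, so U fires (Gate 3).
Gate 7: U and Y on → C on.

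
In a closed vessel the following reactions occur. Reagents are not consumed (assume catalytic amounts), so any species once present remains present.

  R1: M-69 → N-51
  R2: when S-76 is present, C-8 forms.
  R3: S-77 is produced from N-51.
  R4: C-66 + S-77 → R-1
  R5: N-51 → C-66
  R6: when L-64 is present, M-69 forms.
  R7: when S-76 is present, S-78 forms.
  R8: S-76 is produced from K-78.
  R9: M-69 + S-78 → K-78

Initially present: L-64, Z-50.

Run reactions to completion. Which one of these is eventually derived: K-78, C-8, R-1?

L-64 present → M-69 forms (R6).
M-69 present → N-51 forms (R1).
N-51 present → C-66 forms (R5).
N-51 present → S-77 forms (R3).
C-66 and S-77 present → R-1 forms (R4).
K-78 would need M-69 and S-78 (R9), but S-78 never forms. C-8 would need S-76 (R2), but S-76 never forms.

R-1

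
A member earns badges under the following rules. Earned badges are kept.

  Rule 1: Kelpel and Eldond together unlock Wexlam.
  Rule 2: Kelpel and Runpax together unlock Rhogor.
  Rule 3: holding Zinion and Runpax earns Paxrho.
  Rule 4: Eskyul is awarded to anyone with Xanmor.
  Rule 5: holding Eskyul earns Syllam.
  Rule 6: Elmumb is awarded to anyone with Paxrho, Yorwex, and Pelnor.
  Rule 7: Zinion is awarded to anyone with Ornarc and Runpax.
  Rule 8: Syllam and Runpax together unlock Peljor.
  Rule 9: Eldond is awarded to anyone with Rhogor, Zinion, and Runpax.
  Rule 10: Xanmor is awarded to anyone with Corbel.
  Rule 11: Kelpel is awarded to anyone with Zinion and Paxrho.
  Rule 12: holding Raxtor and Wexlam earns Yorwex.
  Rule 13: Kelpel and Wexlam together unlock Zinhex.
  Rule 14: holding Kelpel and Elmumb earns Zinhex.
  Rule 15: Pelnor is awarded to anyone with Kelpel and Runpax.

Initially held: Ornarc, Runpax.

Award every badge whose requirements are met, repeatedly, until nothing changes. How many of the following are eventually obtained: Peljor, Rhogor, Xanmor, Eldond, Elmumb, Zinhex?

With Ornarc and Runpax, Zinion is earned (Rule 7).
With Zinion and Runpax, Paxrho is earned (Rule 3).
With Zinion and Paxrho, Kelpel is earned (Rule 11).
With Kelpel and Runpax, Rhogor is earned (Rule 2).
With Rhogor, Zinion, and Runpax, Eldond is earned (Rule 9).
With Kelpel and Eldond, Wexlam is earned (Rule 1).
With Kelpel and Wexlam, Zinhex is earned (Rule 13).
Peljor would need Syllam and Runpax (Rule 8), but Syllam is never earned.
Rhogor: reached.
Xanmor would need Corbel (Rule 10), but Corbel is never earned.
Eldond: reached.
Elmumb would need Paxrho, Yorwex, and Pelnor (Rule 6), but Yorwex is never earned.
Zinhex: reached.
Reached: Rhogor, Eldond, and Zinhex — 3 of the 6.

3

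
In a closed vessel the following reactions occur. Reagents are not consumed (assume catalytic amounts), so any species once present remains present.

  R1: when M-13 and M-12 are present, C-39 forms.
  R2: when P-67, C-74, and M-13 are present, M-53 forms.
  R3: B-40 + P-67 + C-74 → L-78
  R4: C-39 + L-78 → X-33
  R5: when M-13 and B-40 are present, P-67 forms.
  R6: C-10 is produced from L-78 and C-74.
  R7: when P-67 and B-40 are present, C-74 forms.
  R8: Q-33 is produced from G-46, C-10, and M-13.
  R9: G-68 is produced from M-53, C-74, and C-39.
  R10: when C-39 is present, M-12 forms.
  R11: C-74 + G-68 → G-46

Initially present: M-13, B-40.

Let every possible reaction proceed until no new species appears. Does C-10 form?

M-13 and B-40 present → P-67 forms (R5).
P-67 and B-40 present → C-74 forms (R7).
B-40, P-67, and C-74 present → L-78 forms (R3).
L-78 and C-74 present → C-10 forms (R6).

Yes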